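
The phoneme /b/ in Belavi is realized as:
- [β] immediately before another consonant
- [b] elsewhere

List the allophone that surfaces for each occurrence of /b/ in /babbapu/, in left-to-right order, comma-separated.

[b], [β], [b]

Occurrence 1 (position 1): no conditioning environment matches → elsewhere allophone [b].
Occurrence 2 (position 3): immediately before another consonant → [β].
Occurrence 3 (position 4): no conditioning environment matches → elsewhere allophone [b].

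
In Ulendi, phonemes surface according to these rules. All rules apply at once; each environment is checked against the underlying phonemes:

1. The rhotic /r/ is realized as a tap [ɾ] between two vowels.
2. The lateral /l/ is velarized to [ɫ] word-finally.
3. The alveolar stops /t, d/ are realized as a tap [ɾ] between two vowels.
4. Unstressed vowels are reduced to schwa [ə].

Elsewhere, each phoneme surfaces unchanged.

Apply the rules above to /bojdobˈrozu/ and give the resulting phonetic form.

[bəjdəbˈrozə]

/b/ — not in any rule's target class → [b].
/o/ (between /b/ and /j/): in an unstressed syllable, so rule 4 applies → [ə].
/j/ (between /o/ and /d/) is unaffected → [j].
/d/ (between /j/ and /o/): rule 3 targets it, but not between two vowels → unchanged [d].
/o/ meets the environment for rule 4 (in an unstressed syllable) → [ə].
/b/ stays [b].
/r/ (between /b/ and /o/) is in the target of rule 1 but the environment (between two vowels) is not met → [r].
/o/ (between /r/ and /z/): rule 4 targets it, but not in an unstressed syllable → unchanged [o].
/z/ (between /o/ and /u/) is unaffected → [z].
Rule 4 applies to /u/ (word-final: in an unstressed syllable) → [ə].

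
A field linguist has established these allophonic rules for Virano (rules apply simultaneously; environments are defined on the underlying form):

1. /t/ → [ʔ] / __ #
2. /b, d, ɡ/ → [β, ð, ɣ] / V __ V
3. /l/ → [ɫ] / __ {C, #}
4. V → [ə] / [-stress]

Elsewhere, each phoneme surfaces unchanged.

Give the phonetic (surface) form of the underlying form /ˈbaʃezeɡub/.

/b/ — word-initial; rule 2 does not apply here → [b].
/a/ (between /b/ and /ʃ/) fails the environment for rule 4, so it stays [a].
/ʃ/ (between /a/ and /e/): no rule targets it → [ʃ].
/e/ (between /ʃ/ and /z/): in an unstressed syllable, so rule 4 applies → [ə].
/z/ (between /e/ and /e/): no rule targets it → [z].
/e/ (between /z/ and /ɡ/) occurs in an unstressed syllable → [ə] by rule 4.
/ɡ/ meets the environment for rule 2 (between two vowels) → [ɣ].
/u/ (between /ɡ/ and /b/) occurs in an unstressed syllable → [ə] by rule 4.
/b/ (word-final): rule 2 targets it, but not between two vowels → unchanged [b].

[ˈbaʃəzəɣəb]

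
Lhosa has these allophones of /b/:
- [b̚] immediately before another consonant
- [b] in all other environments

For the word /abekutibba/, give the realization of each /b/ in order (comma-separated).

Occurrence 1 (position 2): no conditioning environment matches → elsewhere allophone [b].
Occurrence 2 (position 8): immediately before another consonant → [b̚].
Occurrence 3 (position 9): no conditioning environment matches → elsewhere allophone [b].

[b], [b̚], [b]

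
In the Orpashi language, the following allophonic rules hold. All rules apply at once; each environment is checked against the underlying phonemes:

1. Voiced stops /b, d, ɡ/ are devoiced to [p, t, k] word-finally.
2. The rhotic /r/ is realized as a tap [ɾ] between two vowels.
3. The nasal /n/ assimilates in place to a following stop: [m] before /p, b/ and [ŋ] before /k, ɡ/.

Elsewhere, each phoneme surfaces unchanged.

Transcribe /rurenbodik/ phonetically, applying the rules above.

[ruɾembodik]

/r/ — word-initial; rule 2 does not apply here → [r].
Rule 2 applies to /r/ (between /u/ and /e/: between two vowels) → [ɾ].
/n/ meets the environment for rule 3 (before a labial or velar stop) → [m].
/b/ (between /n/ and /o/): rule 1 targets it, but not word-finally → unchanged [b].
/d/ (between /o/ and /i/): rule 1 targets it, but not word-finally → unchanged [d].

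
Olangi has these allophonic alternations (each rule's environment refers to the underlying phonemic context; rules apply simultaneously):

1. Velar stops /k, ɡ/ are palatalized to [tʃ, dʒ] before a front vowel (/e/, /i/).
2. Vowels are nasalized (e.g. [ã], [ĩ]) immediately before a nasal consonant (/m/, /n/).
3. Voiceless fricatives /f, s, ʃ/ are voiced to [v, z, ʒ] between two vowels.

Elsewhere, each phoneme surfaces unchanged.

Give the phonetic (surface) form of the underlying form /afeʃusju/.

/a/ (word-initial): rule 2 targets it, but not before a nasal consonant → unchanged [a].
/f/ (between /a/ and /e/) occurs between two vowels → [v] by rule 3.
/e/ — between /f/ and /ʃ/; rule 2 does not apply here → [e].
Rule 3 applies to /ʃ/ (between /e/ and /u/: between two vowels) → [ʒ].
/u/ (between /ʃ/ and /s/): rule 2 targets it, but not before a nasal consonant → unchanged [u].
/s/ — between /u/ and /j/; rule 3 does not apply here → [s].
/u/ (word-final) fails the environment for rule 2, so it stays [u].

[aveʒusju]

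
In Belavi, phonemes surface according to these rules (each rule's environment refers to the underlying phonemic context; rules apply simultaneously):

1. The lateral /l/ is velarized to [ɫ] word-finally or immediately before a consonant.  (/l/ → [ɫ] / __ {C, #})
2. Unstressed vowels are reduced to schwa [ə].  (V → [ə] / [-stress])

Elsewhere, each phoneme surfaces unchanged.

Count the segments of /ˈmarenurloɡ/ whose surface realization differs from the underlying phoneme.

3

Segments that undergo a rule: /e/ → [ə] (rule 2); /u/ → [ə] (rule 2); /o/ → [ə] (rule 2).
All other segments surface unchanged.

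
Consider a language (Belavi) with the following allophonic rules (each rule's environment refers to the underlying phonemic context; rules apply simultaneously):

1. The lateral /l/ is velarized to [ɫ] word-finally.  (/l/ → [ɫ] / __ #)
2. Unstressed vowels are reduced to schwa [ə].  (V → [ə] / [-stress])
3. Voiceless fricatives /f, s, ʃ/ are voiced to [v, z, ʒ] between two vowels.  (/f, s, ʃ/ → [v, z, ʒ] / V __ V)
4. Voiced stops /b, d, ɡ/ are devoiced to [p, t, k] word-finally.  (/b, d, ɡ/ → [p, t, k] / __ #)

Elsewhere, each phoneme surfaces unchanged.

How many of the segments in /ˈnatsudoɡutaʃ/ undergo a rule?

Segments that undergo a rule: /u/ → [ə] (rule 2); /o/ → [ə] (rule 2); /u/ → [ə] (rule 2); /a/ → [ə] (rule 2).
All other segments surface unchanged.

4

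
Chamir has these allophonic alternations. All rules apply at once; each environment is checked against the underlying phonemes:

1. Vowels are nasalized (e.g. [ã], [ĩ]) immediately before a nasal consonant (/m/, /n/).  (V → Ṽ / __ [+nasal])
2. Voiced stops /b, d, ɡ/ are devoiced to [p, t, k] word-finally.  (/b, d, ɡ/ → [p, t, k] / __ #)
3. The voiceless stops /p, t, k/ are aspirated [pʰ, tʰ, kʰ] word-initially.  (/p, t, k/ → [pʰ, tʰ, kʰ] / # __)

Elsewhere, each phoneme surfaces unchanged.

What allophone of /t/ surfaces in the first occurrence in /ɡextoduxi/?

[t]

/t/ (between /x/ and /o/): rule 3 targets it, but not word-initially → unchanged [t].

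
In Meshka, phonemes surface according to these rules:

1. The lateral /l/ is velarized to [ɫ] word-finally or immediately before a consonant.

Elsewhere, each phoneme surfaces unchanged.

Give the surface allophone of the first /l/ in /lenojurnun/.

[l]

/l/ (word-initial): rule 1 targets it, but not word-finally or immediately before a consonant → unchanged [l].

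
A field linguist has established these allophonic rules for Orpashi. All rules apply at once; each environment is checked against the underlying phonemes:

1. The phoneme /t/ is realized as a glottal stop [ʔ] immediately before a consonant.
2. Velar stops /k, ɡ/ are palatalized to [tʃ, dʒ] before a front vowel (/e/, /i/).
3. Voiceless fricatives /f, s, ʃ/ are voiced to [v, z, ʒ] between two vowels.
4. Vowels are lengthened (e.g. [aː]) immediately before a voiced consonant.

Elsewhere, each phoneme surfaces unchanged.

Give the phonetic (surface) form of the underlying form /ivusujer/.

/i/ (word-initial): before a voiced consonant, so rule 4 applies → [iː].
/v/ — not in any rule's target class → [v].
/u/ (between /v/ and /s/) fails the environment for rule 4, so it stays [u].
Rule 3 applies to /s/ (between /u/ and /u/: between two vowels) → [z].
/u/ (between /s/ and /j/): before a voiced consonant, so rule 4 applies → [uː].
/j/ — not in any rule's target class → [j].
Rule 4 applies to /e/ (between /j/ and /r/: before a voiced consonant) → [eː].
/r/ — not in any rule's target class → [r].

[iːvuzuːjeːr]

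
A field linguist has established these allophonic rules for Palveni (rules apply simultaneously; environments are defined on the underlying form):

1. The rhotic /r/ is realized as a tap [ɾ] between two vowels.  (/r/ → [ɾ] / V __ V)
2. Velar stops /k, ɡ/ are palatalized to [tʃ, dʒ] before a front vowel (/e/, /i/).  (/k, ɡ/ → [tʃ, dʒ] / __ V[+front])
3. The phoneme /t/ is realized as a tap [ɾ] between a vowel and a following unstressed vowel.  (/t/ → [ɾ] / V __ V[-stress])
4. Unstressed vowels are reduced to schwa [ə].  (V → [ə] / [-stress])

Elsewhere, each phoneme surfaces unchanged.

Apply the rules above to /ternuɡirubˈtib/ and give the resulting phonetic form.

/t/ (word-initial): rule 3 targets it, but not between a vowel and a following unstressed vowel → unchanged [t].
Rule 4 applies to /e/ (between /t/ and /r/: in an unstressed syllable) → [ə].
/r/ — between /e/ and /n/; rule 1 does not apply here → [r].
/u/ (between /n/ and /ɡ/): in an unstressed syllable, so rule 4 applies → [ə].
/ɡ/ (between /u/ and /i/): before a front vowel, so rule 2 applies → [dʒ].
Rule 4 applies to /i/ (between /ɡ/ and /r/: in an unstressed syllable) → [ə].
/r/ meets the environment for rule 1 (between two vowels) → [ɾ].
/u/ (between /r/ and /b/): in an unstressed syllable, so rule 4 applies → [ə].
/t/ (between /b/ and /i/) is in the target of rule 3 but the environment (between a vowel and a following unstressed vowel) is not met → [t].
/i/ — between /t/ and /b/; rule 4 does not apply here → [i].

[tərnədʒəɾəbˈtib]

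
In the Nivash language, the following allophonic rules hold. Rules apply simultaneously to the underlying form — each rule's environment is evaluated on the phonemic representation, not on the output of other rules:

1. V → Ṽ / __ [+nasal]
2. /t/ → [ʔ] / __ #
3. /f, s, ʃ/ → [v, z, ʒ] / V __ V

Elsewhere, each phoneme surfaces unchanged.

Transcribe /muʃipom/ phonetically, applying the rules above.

[muʒipõm]

/m/ stays [m].
/u/ (between /m/ and /ʃ/) fails the environment for rule 1, so it stays [u].
/ʃ/ (between /u/ and /i/) occurs between two vowels → [ʒ] by rule 3.
/i/ (between /ʃ/ and /p/) fails the environment for rule 1, so it stays [i].
/p/ (between /i/ and /o/) is unaffected → [p].
/o/ — between /p/ and /m/, before a nasal consonant — surfaces as [õ] (rule 1).
/m/ — not in any rule's target class → [m].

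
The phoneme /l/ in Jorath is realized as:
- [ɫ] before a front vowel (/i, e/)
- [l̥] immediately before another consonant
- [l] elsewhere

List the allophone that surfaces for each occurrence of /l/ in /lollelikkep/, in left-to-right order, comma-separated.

Occurrence 1 (position 1): no conditioning environment matches → elsewhere allophone [l].
Occurrence 2 (position 3): immediately before another consonant → [l̥].
Occurrence 3 (position 4): before a front vowel (/i, e/) → [ɫ].
Occurrence 4 (position 6): before a front vowel (/i, e/) → [ɫ].

[l], [l̥], [ɫ], [ɫ]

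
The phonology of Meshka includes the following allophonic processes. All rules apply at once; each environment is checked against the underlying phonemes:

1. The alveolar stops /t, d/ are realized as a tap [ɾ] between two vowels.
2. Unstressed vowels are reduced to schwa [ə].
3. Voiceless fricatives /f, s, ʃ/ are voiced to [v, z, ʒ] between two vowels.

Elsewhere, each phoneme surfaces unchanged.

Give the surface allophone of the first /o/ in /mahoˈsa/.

Rule 2 applies to /o/ (between /h/ and /s/: in an unstressed syllable) → [ə].

[ə]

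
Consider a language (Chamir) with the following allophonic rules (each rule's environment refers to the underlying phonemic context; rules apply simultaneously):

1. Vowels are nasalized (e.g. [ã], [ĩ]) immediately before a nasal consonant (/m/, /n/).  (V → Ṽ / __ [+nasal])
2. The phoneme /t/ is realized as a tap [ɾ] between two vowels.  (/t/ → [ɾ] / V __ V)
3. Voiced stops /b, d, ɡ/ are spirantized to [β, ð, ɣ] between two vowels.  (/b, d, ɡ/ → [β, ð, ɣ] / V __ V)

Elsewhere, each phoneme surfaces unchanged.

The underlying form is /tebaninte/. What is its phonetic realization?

/t/ — word-initial; rule 2 does not apply here → [t].
/e/ (between /t/ and /b/) fails the environment for rule 1, so it stays [e].
/b/ (between /e/ and /a/): between two vowels, so rule 3 applies → [β].
/a/ meets the environment for rule 1 (before a nasal consonant) → [ã].
/n/ (between /a/ and /i/) is unaffected → [n].
/i/ — between /n/ and /n/, before a nasal consonant — surfaces as [ĩ] (rule 1).
/n/ — not in any rule's target class → [n].
/t/ (between /n/ and /e/): rule 2 targets it, but not between two vowels → unchanged [t].
/e/ (word-final) is in the target of rule 1 but the environment (before a nasal consonant) is not met → [e].

[teβãnĩnte]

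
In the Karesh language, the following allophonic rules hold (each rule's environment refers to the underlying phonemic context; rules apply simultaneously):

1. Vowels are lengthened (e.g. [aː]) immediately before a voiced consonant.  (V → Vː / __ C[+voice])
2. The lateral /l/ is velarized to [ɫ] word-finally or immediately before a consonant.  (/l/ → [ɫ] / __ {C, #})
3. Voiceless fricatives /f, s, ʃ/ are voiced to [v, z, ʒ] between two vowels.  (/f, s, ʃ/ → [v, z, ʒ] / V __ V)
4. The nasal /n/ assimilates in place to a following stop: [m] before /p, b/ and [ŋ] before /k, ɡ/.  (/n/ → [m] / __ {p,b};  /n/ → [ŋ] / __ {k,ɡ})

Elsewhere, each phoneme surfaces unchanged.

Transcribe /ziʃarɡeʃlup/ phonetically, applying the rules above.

/i/ — between /z/ and /ʃ/; rule 1 does not apply here → [i].
/ʃ/ (between /i/ and /a/): between two vowels, so rule 3 applies → [ʒ].
/a/ meets the environment for rule 1 (before a voiced consonant) → [aː].
/e/ — between /ɡ/ and /ʃ/; rule 1 does not apply here → [e].
/ʃ/ (between /e/ and /l/) fails the environment for rule 3, so it stays [ʃ].
/l/ (between /ʃ/ and /u/): rule 2 targets it, but not word-finally or immediately before a consonant → unchanged [l].
/u/ (between /l/ and /p/) fails the environment for rule 1, so it stays [u].

[ziʒaːrɡeʃlup]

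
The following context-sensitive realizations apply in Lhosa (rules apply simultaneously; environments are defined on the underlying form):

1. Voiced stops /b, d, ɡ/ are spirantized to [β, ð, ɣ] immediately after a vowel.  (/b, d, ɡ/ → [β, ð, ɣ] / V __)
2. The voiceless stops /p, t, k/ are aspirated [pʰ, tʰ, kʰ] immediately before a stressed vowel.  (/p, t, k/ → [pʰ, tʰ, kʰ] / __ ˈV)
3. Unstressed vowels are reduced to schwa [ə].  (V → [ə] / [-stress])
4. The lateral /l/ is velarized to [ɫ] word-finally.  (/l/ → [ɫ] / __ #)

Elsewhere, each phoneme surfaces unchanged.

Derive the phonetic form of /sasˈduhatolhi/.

[səsˈduhətəlhə]

/s/ (word-initial): no rule targets it → [s].
/a/ — between /s/ and /s/, in an unstressed syllable — surfaces as [ə] (rule 3).
/s/ — not in any rule's target class → [s].
/d/ — between /s/ and /u/; rule 1 does not apply here → [d].
/u/ (between /d/ and /h/) fails the environment for rule 3, so it stays [u].
/h/ (between /u/ and /a/) is unaffected → [h].
/a/ (between /h/ and /t/): in an unstressed syllable, so rule 3 applies → [ə].
/t/ (between /a/ and /o/): rule 2 targets it, but not immediately before a stressed vowel → unchanged [t].
/o/ — between /t/ and /l/, in an unstressed syllable — surfaces as [ə] (rule 3).
/l/ (between /o/ and /h/) is in the target of rule 4 but the environment (word-finally) is not met → [l].
/h/ stays [h].
/i/ meets the environment for rule 3 (in an unstressed syllable) → [ə].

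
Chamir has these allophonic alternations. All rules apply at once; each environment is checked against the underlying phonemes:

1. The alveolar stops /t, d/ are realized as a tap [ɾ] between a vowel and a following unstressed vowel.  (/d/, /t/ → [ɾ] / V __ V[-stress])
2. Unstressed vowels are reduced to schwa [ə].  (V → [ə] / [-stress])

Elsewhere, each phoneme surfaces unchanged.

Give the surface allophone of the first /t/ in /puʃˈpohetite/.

[ɾ]

/t/ (between /e/ and /i/) occurs between a vowel and a following unstressed vowel → [ɾ] by rule 1.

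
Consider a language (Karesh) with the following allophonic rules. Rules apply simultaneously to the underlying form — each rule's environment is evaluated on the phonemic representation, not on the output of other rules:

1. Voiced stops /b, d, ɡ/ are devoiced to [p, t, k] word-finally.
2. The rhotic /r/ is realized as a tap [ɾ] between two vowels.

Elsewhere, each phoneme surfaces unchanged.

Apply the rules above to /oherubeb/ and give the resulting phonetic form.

[oheɾubep]

/o/ — not in any rule's target class → [o].
/h/ stays [h].
/e/ (between /h/ and /r/) is unaffected → [e].
/r/ (between /e/ and /u/): between two vowels, so rule 2 applies → [ɾ].
/u/ (between /r/ and /b/): no rule targets it → [u].
/b/ — between /u/ and /e/; rule 1 does not apply here → [b].
/e/ (between /b/ and /b/): no rule targets it → [e].
/b/ (word-final) occurs word-finally → [p] by rule 1.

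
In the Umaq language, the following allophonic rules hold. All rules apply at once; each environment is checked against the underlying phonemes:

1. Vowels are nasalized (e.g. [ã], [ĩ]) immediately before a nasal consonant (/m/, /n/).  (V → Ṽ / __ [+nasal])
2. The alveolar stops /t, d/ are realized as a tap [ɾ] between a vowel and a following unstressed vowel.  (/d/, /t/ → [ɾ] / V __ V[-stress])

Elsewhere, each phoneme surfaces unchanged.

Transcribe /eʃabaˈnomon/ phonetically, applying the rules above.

[eʃabãˈnõmõn]

/e/ (word-initial) fails the environment for rule 1, so it stays [e].
/ʃ/ stays [ʃ].
/a/ (between /ʃ/ and /b/) is in the target of rule 1 but the environment (before a nasal consonant) is not met → [a].
/b/ (between /a/ and /a/): no rule targets it → [b].
/a/ (between /b/ and /n/): before a nasal consonant, so rule 1 applies → [ã].
/n/ stays [n].
/o/ (between /n/ and /m/): before a nasal consonant, so rule 1 applies → [õ].
/m/ (between /o/ and /o/) is unaffected → [m].
Rule 1 applies to /o/ (between /m/ and /n/: before a nasal consonant) → [õ].
/n/ — not in any rule's target class → [n].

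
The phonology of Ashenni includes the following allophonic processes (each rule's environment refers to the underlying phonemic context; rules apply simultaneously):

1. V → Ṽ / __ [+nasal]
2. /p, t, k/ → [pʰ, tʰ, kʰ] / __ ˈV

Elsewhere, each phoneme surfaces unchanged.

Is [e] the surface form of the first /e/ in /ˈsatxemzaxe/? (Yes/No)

No

/e/ (between /x/ and /m/): before a nasal consonant, so rule 1 applies → [ẽ].
The actual realization is [ẽ], not [e].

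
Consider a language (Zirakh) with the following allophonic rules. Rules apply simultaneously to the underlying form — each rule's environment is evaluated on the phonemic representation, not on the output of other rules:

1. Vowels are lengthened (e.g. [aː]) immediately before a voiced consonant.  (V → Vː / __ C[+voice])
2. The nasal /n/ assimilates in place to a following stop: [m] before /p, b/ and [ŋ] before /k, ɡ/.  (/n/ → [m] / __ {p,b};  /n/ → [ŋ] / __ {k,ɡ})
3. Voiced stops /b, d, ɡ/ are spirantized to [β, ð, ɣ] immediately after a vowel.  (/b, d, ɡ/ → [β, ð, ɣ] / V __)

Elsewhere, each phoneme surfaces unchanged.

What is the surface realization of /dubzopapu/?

[duːβzopapu]

/d/ — word-initial; rule 3 does not apply here → [d].
/u/ (between /d/ and /b/): before a voiced consonant, so rule 1 applies → [uː].
Rule 3 applies to /b/ (between /u/ and /z/: immediately after a vowel) → [β].
/o/ (between /z/ and /p/) fails the environment for rule 1, so it stays [o].
/a/ — between /p/ and /p/; rule 1 does not apply here → [a].
/u/ (word-final): rule 1 targets it, but not before a voiced consonant → unchanged [u].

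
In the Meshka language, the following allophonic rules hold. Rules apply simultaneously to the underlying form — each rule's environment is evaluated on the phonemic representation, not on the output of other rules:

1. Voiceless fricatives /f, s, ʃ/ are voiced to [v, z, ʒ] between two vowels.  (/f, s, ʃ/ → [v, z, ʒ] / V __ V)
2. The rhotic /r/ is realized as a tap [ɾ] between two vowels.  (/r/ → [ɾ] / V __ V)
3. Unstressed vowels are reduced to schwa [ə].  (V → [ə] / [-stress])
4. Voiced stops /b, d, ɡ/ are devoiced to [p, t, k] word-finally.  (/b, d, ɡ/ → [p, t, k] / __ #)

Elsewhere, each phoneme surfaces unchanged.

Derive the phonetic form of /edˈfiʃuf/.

[ədˈfiʒəf]

/e/ (word-initial): in an unstressed syllable, so rule 3 applies → [ə].
/d/ (between /e/ and /f/) fails the environment for rule 4, so it stays [d].
/f/ — between /d/ and /i/; rule 1 does not apply here → [f].
/i/ (between /f/ and /ʃ/) fails the environment for rule 3, so it stays [i].
/ʃ/ (between /i/ and /u/) occurs between two vowels → [ʒ] by rule 1.
Rule 3 applies to /u/ (between /ʃ/ and /f/: in an unstressed syllable) → [ə].
/f/ — word-final; rule 1 does not apply here → [f].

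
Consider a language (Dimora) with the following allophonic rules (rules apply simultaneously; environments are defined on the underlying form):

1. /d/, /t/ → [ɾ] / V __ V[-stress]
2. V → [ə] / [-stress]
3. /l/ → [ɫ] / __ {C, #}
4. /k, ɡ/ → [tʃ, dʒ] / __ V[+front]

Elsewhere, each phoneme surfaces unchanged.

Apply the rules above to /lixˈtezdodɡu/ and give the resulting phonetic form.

/l/ (word-initial): rule 3 targets it, but not word-finally or immediately before a consonant → unchanged [l].
/i/ (between /l/ and /x/) occurs in an unstressed syllable → [ə] by rule 2.
/x/ stays [x].
/t/ (between /x/ and /e/): rule 1 targets it, but not between a vowel and a following unstressed vowel → unchanged [t].
/e/ (between /t/ and /z/): rule 2 targets it, but not in an unstressed syllable → unchanged [e].
/z/ (between /e/ and /d/): no rule targets it → [z].
/d/ — between /z/ and /o/; rule 1 does not apply here → [d].
/o/ (between /d/ and /d/) occurs in an unstressed syllable → [ə] by rule 2.
/d/ (between /o/ and /ɡ/): rule 1 targets it, but not between a vowel and a following unstressed vowel → unchanged [d].
/ɡ/ (between /d/ and /u/): rule 4 targets it, but not before a front vowel → unchanged [ɡ].
/u/ (word-final): in an unstressed syllable, so rule 2 applies → [ə].

[ləxˈtezdədɡə]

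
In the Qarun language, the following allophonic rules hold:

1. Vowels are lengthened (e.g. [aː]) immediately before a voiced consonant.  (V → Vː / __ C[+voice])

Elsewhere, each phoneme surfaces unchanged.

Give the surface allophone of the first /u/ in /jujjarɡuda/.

[uː]

/u/ — between /j/ and /j/, before a voiced consonant — surfaces as [uː] (rule 1).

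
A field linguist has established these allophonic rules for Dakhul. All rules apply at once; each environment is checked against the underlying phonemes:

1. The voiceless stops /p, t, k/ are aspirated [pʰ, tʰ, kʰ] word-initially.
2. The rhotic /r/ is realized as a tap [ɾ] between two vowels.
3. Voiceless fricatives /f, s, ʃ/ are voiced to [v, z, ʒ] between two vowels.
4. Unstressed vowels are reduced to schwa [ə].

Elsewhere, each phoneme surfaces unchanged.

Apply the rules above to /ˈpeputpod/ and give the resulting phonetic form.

[ˈpʰepətpəd]

/p/ — word-initial, word-initially — surfaces as [pʰ] (rule 1).
/e/ (between /p/ and /p/) fails the environment for rule 4, so it stays [e].
/p/ (between /e/ and /u/): rule 1 targets it, but not word-initially → unchanged [p].
/u/ meets the environment for rule 4 (in an unstressed syllable) → [ə].
/t/ (between /u/ and /p/) fails the environment for rule 1, so it stays [t].
/p/ (between /t/ and /o/) fails the environment for rule 1, so it stays [p].
/o/ (between /p/ and /d/) occurs in an unstressed syllable → [ə] by rule 4.
/d/ stays [d].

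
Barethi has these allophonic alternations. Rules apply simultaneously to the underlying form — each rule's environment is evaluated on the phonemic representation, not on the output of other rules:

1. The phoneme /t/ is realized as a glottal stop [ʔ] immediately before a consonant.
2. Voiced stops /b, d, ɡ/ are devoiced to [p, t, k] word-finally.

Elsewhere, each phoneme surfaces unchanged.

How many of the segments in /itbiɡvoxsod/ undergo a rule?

Segments that undergo a rule: /t/ → [ʔ] (rule 1); /d/ → [t] (rule 2).
All other segments surface unchanged.

2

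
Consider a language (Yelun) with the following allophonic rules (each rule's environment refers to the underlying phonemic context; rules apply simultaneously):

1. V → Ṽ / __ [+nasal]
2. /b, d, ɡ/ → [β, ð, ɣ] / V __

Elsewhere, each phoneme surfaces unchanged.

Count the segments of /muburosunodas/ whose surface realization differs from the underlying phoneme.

Segments that undergo a rule: /b/ → [β] (rule 2); /u/ → [ũ] (rule 1); /d/ → [ð] (rule 2).
All other segments surface unchanged.

3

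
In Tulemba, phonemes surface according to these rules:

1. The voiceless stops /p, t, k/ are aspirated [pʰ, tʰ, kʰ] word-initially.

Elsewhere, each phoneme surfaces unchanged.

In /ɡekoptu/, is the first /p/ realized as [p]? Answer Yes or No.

Yes

/p/ (between /o/ and /t/) is in the target of rule 1 but the environment (word-initially) is not met → [p].
The actual realization is [p], which matches [p].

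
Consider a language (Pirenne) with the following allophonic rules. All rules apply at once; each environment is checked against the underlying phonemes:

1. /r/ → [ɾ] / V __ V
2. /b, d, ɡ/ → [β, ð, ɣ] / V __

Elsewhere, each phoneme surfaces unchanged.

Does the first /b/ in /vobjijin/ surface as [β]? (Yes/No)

Yes

/b/ — between /o/ and /j/, immediately after a vowel — surfaces as [β] (rule 2).
The actual realization is [β], which matches [β].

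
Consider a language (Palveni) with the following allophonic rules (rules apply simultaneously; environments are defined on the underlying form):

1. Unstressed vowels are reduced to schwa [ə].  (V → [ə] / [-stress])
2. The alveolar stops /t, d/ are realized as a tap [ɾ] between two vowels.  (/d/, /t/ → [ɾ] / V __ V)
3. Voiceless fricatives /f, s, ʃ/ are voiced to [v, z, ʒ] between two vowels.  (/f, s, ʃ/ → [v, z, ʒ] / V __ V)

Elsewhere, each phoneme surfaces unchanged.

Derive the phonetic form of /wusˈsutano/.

/w/ (word-initial) is unaffected → [w].
Rule 1 applies to /u/ (between /w/ and /s/: in an unstressed syllable) → [ə].
/s/ (between /u/ and /s/) fails the environment for rule 3, so it stays [s].
/s/ (between /s/ and /u/): rule 3 targets it, but not between two vowels → unchanged [s].
/u/ (between /s/ and /t/) fails the environment for rule 1, so it stays [u].
/t/ (between /u/ and /a/): between two vowels, so rule 2 applies → [ɾ].
/a/ — between /t/ and /n/, in an unstressed syllable — surfaces as [ə] (rule 1).
/n/ (between /a/ and /o/) is unaffected → [n].
/o/ meets the environment for rule 1 (in an unstressed syllable) → [ə].

[wəsˈsuɾənə]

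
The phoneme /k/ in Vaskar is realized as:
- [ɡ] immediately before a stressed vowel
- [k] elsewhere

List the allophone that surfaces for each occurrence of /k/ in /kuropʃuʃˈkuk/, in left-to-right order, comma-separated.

Occurrence 1 (position 1): no conditioning environment matches → elsewhere allophone [k].
Occurrence 2 (position 9): immediately before a stressed vowel → [ɡ].
Occurrence 3 (position 11): no conditioning environment matches → elsewhere allophone [k].

[k], [ɡ], [k]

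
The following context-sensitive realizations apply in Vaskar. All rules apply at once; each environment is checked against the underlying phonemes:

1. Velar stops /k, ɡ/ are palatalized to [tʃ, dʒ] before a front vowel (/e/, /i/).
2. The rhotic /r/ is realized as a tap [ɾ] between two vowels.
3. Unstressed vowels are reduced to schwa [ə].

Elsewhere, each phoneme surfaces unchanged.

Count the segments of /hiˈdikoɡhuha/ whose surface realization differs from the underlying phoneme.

4

Segments that undergo a rule: /i/ → [ə] (rule 3); /o/ → [ə] (rule 3); /u/ → [ə] (rule 3); /a/ → [ə] (rule 3).
All other segments surface unchanged.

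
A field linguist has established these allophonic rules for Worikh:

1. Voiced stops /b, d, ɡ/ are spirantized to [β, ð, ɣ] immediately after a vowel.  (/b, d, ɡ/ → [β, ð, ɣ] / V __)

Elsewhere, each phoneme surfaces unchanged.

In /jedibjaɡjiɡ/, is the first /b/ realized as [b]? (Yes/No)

Rule 1 applies to /b/ (between /i/ and /j/: immediately after a vowel) → [β].
The actual realization is [β], not [b].

No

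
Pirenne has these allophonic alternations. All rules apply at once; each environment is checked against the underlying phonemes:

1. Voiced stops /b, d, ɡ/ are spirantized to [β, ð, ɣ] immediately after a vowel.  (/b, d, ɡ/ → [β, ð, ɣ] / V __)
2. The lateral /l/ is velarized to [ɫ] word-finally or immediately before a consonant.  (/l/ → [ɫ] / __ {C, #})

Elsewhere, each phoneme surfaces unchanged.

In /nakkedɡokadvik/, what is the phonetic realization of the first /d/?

/d/ — between /e/ and /ɡ/, immediately after a vowel — surfaces as [ð] (rule 1).

[ð]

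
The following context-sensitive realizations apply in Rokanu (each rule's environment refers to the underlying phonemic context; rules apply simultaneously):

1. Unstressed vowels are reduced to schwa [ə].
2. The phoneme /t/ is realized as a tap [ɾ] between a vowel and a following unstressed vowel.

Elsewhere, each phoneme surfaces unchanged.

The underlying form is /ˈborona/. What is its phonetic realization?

/o/ (between /b/ and /r/): rule 1 targets it, but not in an unstressed syllable → unchanged [o].
/o/ (between /r/ and /n/) occurs in an unstressed syllable → [ə] by rule 1.
/a/ (word-final) occurs in an unstressed syllable → [ə] by rule 1.

[ˈborənə]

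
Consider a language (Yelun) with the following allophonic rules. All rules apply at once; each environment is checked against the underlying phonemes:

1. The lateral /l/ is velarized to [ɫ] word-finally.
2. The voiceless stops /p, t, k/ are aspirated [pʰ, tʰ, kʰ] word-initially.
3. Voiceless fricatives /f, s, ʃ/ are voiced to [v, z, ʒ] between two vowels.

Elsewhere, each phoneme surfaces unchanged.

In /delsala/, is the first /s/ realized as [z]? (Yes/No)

/s/ (between /l/ and /a/) is in the target of rule 3 but the environment (between two vowels) is not met → [s].
The actual realization is [s], not [z].

No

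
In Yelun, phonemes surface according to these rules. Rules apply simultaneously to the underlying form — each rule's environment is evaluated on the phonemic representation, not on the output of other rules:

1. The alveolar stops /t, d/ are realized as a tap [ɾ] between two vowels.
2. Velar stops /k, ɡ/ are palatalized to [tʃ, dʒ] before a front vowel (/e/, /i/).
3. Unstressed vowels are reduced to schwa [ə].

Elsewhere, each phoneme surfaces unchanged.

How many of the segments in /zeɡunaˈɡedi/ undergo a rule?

6

Segments that undergo a rule: /e/ → [ə] (rule 3); /u/ → [ə] (rule 3); /a/ → [ə] (rule 3); /ɡ/ → [dʒ] (rule 2); /d/ → [ɾ] (rule 1); /i/ → [ə] (rule 3).
All other segments surface unchanged.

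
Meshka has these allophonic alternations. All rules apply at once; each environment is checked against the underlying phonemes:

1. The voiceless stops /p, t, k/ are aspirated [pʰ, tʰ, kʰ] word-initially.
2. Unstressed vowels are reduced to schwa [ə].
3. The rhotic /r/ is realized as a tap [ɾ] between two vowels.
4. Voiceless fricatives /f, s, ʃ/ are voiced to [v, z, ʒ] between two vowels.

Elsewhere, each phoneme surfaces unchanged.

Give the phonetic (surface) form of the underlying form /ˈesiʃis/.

/e/ (word-initial) fails the environment for rule 2, so it stays [e].
/s/ meets the environment for rule 4 (between two vowels) → [z].
/i/ (between /s/ and /ʃ/) occurs in an unstressed syllable → [ə] by rule 2.
/ʃ/ meets the environment for rule 4 (between two vowels) → [ʒ].
/i/ (between /ʃ/ and /s/): in an unstressed syllable, so rule 2 applies → [ə].
/s/ (word-final): rule 4 targets it, but not between two vowels → unchanged [s].

[ˈezəʒəs]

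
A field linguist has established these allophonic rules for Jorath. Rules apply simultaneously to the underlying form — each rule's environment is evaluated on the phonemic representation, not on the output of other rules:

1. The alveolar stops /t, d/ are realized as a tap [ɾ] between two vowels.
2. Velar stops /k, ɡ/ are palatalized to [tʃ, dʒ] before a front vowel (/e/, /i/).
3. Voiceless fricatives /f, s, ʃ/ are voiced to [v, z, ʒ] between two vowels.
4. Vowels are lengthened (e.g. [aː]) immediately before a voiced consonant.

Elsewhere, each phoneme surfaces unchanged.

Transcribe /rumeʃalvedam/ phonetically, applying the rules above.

/r/ stays [r].
/u/ meets the environment for rule 4 (before a voiced consonant) → [uː].
/m/ (between /u/ and /e/) is unaffected → [m].
/e/ (between /m/ and /ʃ/): rule 4 targets it, but not before a voiced consonant → unchanged [e].
/ʃ/ (between /e/ and /a/) occurs between two vowels → [ʒ] by rule 3.
/a/ (between /ʃ/ and /l/): before a voiced consonant, so rule 4 applies → [aː].
/l/ stays [l].
/v/ (between /l/ and /e/): no rule targets it → [v].
/e/ meets the environment for rule 4 (before a voiced consonant) → [eː].
/d/ (between /e/ and /a/): between two vowels, so rule 1 applies → [ɾ].
/a/ (between /d/ and /m/) occurs before a voiced consonant → [aː] by rule 4.
/m/ (word-final): no rule targets it → [m].

[ruːmeʒaːlveːɾaːm]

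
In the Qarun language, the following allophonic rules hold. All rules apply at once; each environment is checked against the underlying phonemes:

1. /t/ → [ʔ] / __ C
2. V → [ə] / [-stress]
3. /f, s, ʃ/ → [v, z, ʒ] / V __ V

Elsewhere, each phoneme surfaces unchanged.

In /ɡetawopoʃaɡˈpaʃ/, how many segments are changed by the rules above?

6

Segments that undergo a rule: /e/ → [ə] (rule 2); /a/ → [ə] (rule 2); /o/ → [ə] (rule 2); /o/ → [ə] (rule 2); /ʃ/ → [ʒ] (rule 3); /a/ → [ə] (rule 2).
All other segments surface unchanged.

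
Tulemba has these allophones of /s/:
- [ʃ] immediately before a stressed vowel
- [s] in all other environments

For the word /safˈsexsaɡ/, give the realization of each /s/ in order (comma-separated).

Occurrence 1 (position 1): no conditioning environment matches → elsewhere allophone [s].
Occurrence 2 (position 4): immediately before a stressed vowel → [ʃ].
Occurrence 3 (position 7): no conditioning environment matches → elsewhere allophone [s].

[s], [ʃ], [s]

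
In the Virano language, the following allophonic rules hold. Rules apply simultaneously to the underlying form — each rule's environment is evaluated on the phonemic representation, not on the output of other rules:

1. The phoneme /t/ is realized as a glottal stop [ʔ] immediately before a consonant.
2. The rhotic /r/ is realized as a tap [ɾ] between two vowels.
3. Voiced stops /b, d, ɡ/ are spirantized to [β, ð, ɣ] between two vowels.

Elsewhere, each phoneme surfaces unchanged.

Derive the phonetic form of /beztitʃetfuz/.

/b/ (word-initial) is in the target of rule 3 but the environment (between two vowels) is not met → [b].
/e/ (between /b/ and /z/) is unaffected → [e].
/z/ (between /e/ and /t/): no rule targets it → [z].
/t/ (between /z/ and /i/): rule 1 targets it, but not immediately before a consonant → unchanged [t].
/i/ (between /t/ and /t/) is unaffected → [i].
/t/ (between /i/ and /ʃ/) occurs immediately before a consonant → [ʔ] by rule 1.
/ʃ/ — not in any rule's target class → [ʃ].
/e/ — not in any rule's target class → [e].
/t/ (between /e/ and /f/): immediately before a consonant, so rule 1 applies → [ʔ].
/f/ (between /t/ and /u/) is unaffected → [f].
/u/ (between /f/ and /z/): no rule targets it → [u].
/z/ stays [z].

[beztiʔʃeʔfuz]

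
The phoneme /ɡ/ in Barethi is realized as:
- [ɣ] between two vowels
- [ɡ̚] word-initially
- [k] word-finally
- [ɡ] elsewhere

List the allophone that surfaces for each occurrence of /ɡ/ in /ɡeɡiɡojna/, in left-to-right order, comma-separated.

Occurrence 1 (position 1): word-initially → [ɡ̚].
Occurrence 2 (position 3): between two vowels → [ɣ].
Occurrence 3 (position 5): between two vowels → [ɣ].

[ɡ̚], [ɣ], [ɣ]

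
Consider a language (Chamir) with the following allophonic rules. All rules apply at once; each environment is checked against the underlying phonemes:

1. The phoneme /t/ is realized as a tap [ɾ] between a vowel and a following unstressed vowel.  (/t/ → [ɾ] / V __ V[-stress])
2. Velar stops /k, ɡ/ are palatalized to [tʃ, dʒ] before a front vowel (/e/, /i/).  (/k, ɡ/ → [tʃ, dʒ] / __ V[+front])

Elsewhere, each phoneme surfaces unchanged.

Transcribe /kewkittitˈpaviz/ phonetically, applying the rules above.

[tʃewtʃittitˈpaviz]

Rule 2 applies to /k/ (word-initial: before a front vowel) → [tʃ].
/e/ stays [e].
/w/ stays [w].
/k/ — between /w/ and /i/, before a front vowel — surfaces as [tʃ] (rule 2).
/i/ (between /k/ and /t/) is unaffected → [i].
/t/ (between /i/ and /t/): rule 1 targets it, but not between a vowel and a following unstressed vowel → unchanged [t].
/t/ (between /t/ and /i/) fails the environment for rule 1, so it stays [t].
/i/ (between /t/ and /t/): no rule targets it → [i].
/t/ — between /i/ and /p/; rule 1 does not apply here → [t].
/p/ stays [p].
/a/ — not in any rule's target class → [a].
/v/ (between /a/ and /i/): no rule targets it → [v].
/i/ — not in any rule's target class → [i].
/z/ (word-final) is unaffected → [z].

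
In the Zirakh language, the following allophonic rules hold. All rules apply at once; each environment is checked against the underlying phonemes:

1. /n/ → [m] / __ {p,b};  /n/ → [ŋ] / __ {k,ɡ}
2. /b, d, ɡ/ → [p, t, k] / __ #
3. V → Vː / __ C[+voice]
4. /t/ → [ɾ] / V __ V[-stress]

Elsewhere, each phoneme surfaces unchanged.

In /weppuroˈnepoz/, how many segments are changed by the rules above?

Segments that undergo a rule: /u/ → [uː] (rule 3); /o/ → [oː] (rule 3); /o/ → [oː] (rule 3).
All other segments surface unchanged.

3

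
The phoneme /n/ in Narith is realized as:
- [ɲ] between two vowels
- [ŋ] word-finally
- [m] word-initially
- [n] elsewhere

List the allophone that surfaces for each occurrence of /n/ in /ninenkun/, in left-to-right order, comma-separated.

[m], [ɲ], [n], [ŋ]

Occurrence 1 (position 1): word-initially → [m].
Occurrence 2 (position 3): between two vowels → [ɲ].
Occurrence 3 (position 5): no conditioning environment matches → elsewhere allophone [n].
Occurrence 4 (position 8): word-finally → [ŋ].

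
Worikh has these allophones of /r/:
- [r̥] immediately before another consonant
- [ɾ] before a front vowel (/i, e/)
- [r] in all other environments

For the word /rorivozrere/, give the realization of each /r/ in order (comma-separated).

Occurrence 1 (position 1): no conditioning environment matches → elsewhere allophone [r].
Occurrence 2 (position 3): before a front vowel (/i, e/) → [ɾ].
Occurrence 3 (position 8): before a front vowel (/i, e/) → [ɾ].
Occurrence 4 (position 10): before a front vowel (/i, e/) → [ɾ].

[r], [ɾ], [ɾ], [ɾ]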